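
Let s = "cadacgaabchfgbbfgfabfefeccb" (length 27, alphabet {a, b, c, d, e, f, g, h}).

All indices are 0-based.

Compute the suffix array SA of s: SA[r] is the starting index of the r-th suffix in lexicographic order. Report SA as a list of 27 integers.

[6, 7, 18, 3, 1, 26, 13, 8, 19, 14, 0, 25, 24, 4, 9, 2, 23, 21, 17, 22, 20, 11, 15, 5, 12, 16, 10]

sorted suffixes:
  #0 SA[0]=6  'aabchfgbbfgfabfefeccb'
  #1 SA[1]=7  'abchfgbbfgfabfefeccb'
  #2 SA[2]=18  'abfefeccb'
  #3 SA[3]=3  'acgaabchfgbbfgfabfefeccb'
  #4 SA[4]=1  'adacgaabchfgbbfgfabfefeccb'
  #5 SA[5]=26  'b'
  #6 SA[6]=13  'bbfgfabfefeccb'
  #7 SA[7]=8  'bchfgbbfgfabfefeccb'
  #8 SA[8]=19  'bfefeccb'
  #9 SA[9]=14  'bfgfabfefeccb'
  #10 SA[10]=0  'cadacgaabchfgbbfgfabfefeccb'
  #11 SA[11]=25  'cb'
  #12 SA[12]=24  'ccb'
  #13 SA[13]=4  'cgaabchfgbbfgfabfefeccb'
  #14 SA[14]=9  'chfgbbfgfabfefeccb'
  #15 SA[15]=2  'dacgaabchfgbbfgfabfefeccb'
  #16 SA[16]=23  'eccb'
  #17 SA[17]=21  'efeccb'
  #18 SA[18]=17  'fabfefeccb'
  #19 SA[19]=22  'feccb'
  #20 SA[20]=20  'fefeccb'
  #21 SA[21]=11  'fgbbfgfabfefeccb'
  #22 SA[22]=15  'fgfabfefeccb'
  #23 SA[23]=5  'gaabchfgbbfgfabfefeccb'
  #24 SA[24]=12  'gbbfgfabfefeccb'
  #25 SA[25]=16  'gfabfefeccb'
  #26 SA[26]=10  'hfgbbfgfabfefeccb'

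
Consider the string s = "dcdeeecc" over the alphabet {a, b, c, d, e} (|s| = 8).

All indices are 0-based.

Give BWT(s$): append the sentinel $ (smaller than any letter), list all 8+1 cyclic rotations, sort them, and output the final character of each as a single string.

cced$ceed

rank  rotation   last
    0  $dcdeeecc  c
    1  c$dcdeeec  c
    2  cc$dcdeee  e
    3  cdeeecc$d  d
    4  dcdeeecc$  $
    5  deeecc$dc  c
    6  ecc$dcdee  e
    7  eecc$dcde  e
    8  eeecc$dcd  d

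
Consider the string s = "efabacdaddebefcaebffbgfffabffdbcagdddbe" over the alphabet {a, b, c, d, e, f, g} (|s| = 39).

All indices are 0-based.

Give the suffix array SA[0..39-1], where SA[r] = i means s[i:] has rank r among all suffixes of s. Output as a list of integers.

[2, 25, 4, 7, 15, 32, 3, 30, 37, 11, 17, 26, 20, 14, 31, 5, 6, 29, 36, 35, 34, 8, 9, 38, 10, 16, 0, 12, 1, 24, 19, 13, 28, 23, 18, 27, 22, 33, 21]

rank→(start, suffix):
  0 → (2, 'abacdaddebefcaebffbgfffabffdbcagdddbe')
  1 → (25, 'abffdbcagdddbe')
  2 → (4, 'acdaddebefcaebffbgfffabffdbcagdddbe')
  3 → (7, 'addebefcaebffbgfffabffdbcagdddbe')
  4 → (15, 'aebffbgfffabffdbcagdddbe')
  5 → (32, 'agdddbe')
  6 → (3, 'bacdaddebefcaebffbgfffabffdbcagdddbe')
  7 → (30, 'bcagdddbe')
  8 → (37, 'be')
  9 → (11, 'befcaebffbgfffabffdbcagdddbe')
  10 → (17, 'bffbgfffabffdbcagdddbe')
  11 → (26, 'bffdbcagdddbe')
  12 → (20, 'bgfffabffdbcagdddbe')
  13 → (14, 'caebffbgfffabffdbcagdddbe')
  14 → (31, 'cagdddbe')
  15 → (5, 'cdaddebefcaebffbgfffabffdbcagdddbe')
  16 → (6, 'daddebefcaebffbgfffabffdbcagdddbe')
  17 → (29, 'dbcagdddbe')
  18 → (36, 'dbe')
  19 → (35, 'ddbe')
  20 → (34, 'dddbe')
  21 → (8, 'ddebefcaebffbgfffabffdbcagdddbe')
  22 → (9, 'debefcaebffbgfffabffdbcagdddbe')
  23 → (38, 'e')
  24 → (10, 'ebefcaebffbgfffabffdbcagdddbe')
  25 → (16, 'ebffbgfffabffdbcagdddbe')
  26 → (0, 'efabacdaddebefcaebffbgfffabffdbcagdddbe')
  27 → (12, 'efcaebffbgfffabffdbcagdddbe')
  28 → (1, 'fabacdaddebefcaebffbgfffabffdbcagdddbe')
  29 → (24, 'fabffdbcagdddbe')
  30 → (19, 'fbgfffabffdbcagdddbe')
  31 → (13, 'fcaebffbgfffabffdbcagdddbe')
  32 → (28, 'fdbcagdddbe')
  33 → (23, 'ffabffdbcagdddbe')
  34 → (18, 'ffbgfffabffdbcagdddbe')
  35 → (27, 'ffdbcagdddbe')
  36 → (22, 'fffabffdbcagdddbe')
  37 → (33, 'gdddbe')
  38 → (21, 'gfffabffdbcagdddbe')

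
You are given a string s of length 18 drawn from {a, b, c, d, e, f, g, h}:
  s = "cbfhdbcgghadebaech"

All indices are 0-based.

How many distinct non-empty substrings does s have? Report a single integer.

161

rank | idx | suffix
   0 |  10 | adebaech
   1 |  14 | aech
   2 |  13 | baech
   3 |   5 | bcgghadebaech
   4 |   1 | bfhdbcgghadebaech
   5 |   0 | cbfhdbcgghadebaech
   6 |   6 | cgghadebaech
   7 |  16 | ch
   8 |   4 | dbcgghadebaech
   9 |  11 | debaech
  10 |  12 | ebaech
  11 |  15 | ech
  12 |   2 | fhdbcgghadebaech
  13 |   7 | gghadebaech
  14 |   8 | ghadebaech
  15 |  17 | h
  16 |   9 | hadebaech
  17 |   3 | hdbcgghadebaech

SA = [10, 14, 13, 5, 1, 0, 6, 16, 4, 11, 12, 15, 2, 7, 8, 17, 9, 3]
rank  pair      lcp
   1  s[10:],s[14:]  1  'a'
   2  s[14:],s[13:]  0  ''
   3  s[13:],s[5:]  1  'b'
   4  s[5:],s[1:]  1  'b'
   5  s[1:],s[0:]  0  ''
   6  s[0:],s[6:]  1  'c'
   7  s[6:],s[16:]  1  'c'
   8  s[16:],s[4:]  0  ''
   9  s[4:],s[11:]  1  'd'
  10  s[11:],s[12:]  0  ''
  11  s[12:],s[15:]  1  'e'
  12  s[15:],s[2:]  0  ''
  13  s[2:],s[7:]  0  ''
  14  s[7:],s[8:]  1  'g'
  15  s[8:],s[17:]  0  ''
  16  s[17:],s[9:]  1  'h'
  17  s[9:],s[3:]  1  'h'

n(n+1)/2 = 18·19/2 = 171
Σ LCP = 0 + 1 + 0 + 1 + 1 + 0 + 1 + 1 + 0 + 1 + 0 + 1 + 0 + 0 + 1 + 0 + 1 + 1 = 10
distinct = 171 − 10 = 161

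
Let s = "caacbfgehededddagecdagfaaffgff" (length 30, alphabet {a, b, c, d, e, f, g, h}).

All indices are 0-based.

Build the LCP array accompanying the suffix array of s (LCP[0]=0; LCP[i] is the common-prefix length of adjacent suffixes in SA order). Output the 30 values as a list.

rank | idx | suffix
   0 |   1 | aacbfgehededddagecdagfaaffgff
   1 |  23 | aaffgff
   2 |   2 | acbfgehededddagecdagfaaffgff
   3 |  24 | affgff
   4 |  15 | agecdagfaaffgff
   5 |  20 | agfaaffgff
   6 |   4 | bfgehededddagecdagfaaffgff
   7 |   0 | caacbfgehededddagecdagfaaffgff
   8 |   3 | cbfgehededddagecdagfaaffgff
   9 |  18 | cdagfaaffgff
  10 |  14 | dagecdagfaaffgff
  11 |  19 | dagfaaffgff
  12 |  13 | ddagecdagfaaffgff
  13 |  12 | dddagecdagfaaffgff
  14 |  10 | dedddagecdagfaaffgff
  15 |  17 | ecdagfaaffgff
  16 |  11 | edddagecdagfaaffgff
  17 |   9 | ededddagecdagfaaffgff
  18 |   7 | ehededddagecdagfaaffgff
  19 |  29 | f
  20 |  22 | faaffgff
  21 |  28 | ff
  22 |  25 | ffgff
  23 |   5 | fgehededddagecdagfaaffgff
  24 |  26 | fgff
  25 |  16 | gecdagfaaffgff
  26 |   6 | gehededddagecdagfaaffgff
  27 |  21 | gfaaffgff
  28 |  27 | gff
  29 |   8 | hededddagecdagfaaffgff

SA = [1, 23, 2, 24, 15, 20, 4, 0, 3, 18, 14, 19, 13, 12, 10, 17, 11, 9, 7, 29, 22, 28, 25, 5, 26, 16, 6, 21, 27, 8]
i: (SA[i-1],SA[i]) lcp shared
  1: (1,23) 2 'aa'
  2: (23,2) 1 'a'
  3: (2,24) 1 'a'
  4: (24,15) 1 'a'
  5: (15,20) 2 'ag'
  6: (20,4) 0 ''
  7: (4,0) 0 ''
  8: (0,3) 1 'c'
  9: (3,18) 1 'c'
  10: (18,14) 0 ''
  11: (14,19) 3 'dag'
  12: (19,13) 1 'd'
  13: (13,12) 2 'dd'
  14: (12,10) 1 'd'
  15: (10,17) 0 ''
  16: (17,11) 1 'e'
  17: (11,9) 2 'ed'
  18: (9,7) 1 'e'
  19: (7,29) 0 ''
  20: (29,22) 1 'f'
  21: (22,28) 1 'f'
  22: (28,25) 2 'ff'
  23: (25,5) 1 'f'
  24: (5,26) 2 'fg'
  25: (26,16) 0 ''
  26: (16,6) 2 'ge'
  27: (6,21) 1 'g'
  28: (21,27) 2 'gf'
  29: (27,8) 0 ''

[0, 2, 1, 1, 1, 2, 0, 0, 1, 1, 0, 3, 1, 2, 1, 0, 1, 2, 1, 0, 1, 1, 2, 1, 2, 0, 2, 1, 2, 0]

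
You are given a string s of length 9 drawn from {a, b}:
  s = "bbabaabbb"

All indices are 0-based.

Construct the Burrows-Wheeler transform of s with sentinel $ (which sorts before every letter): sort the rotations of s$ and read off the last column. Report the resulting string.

bbbababb$a

rank  rotation    last
    0  $bbabaabbb  b
    1  aabbb$bbab  b
    2  abaabbb$bb  b
    3  abbb$bbaba  a
    4  b$bbabaabb  b
    5  baabbb$bba  a
    6  babaabbb$b  b
    7  bb$bbabaab  b
    8  bbabaabbb$  $
    9  bbb$bbabaa  a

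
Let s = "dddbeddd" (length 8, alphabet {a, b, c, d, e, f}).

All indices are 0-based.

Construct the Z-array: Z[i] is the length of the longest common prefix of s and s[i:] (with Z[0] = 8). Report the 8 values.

Z[0]=8
i=1: i≥r, start 0; Z[1]=2 extend→box=[1,3)
i=2: min(r-i=1, Z[1]=2)=1; Z[2]=1
i=3: i≥r, start 0; Z[3]=0
i=4: i≥r, start 0; Z[4]=0
i=5: i≥r, start 0; Z[5]=3 extend→box=[5,8)
i=6: min(r-i=2, Z[1]=2)=2; Z[6]=2
i=7: min(r-i=1, Z[2]=1)=1; Z[7]=1

[8, 2, 1, 0, 0, 3, 2, 1]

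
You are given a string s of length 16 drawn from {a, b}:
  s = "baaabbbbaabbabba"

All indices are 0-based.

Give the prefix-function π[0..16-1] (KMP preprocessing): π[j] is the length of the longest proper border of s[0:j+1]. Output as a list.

π[0] = 0
j=1 s[j]='a': π[1]=0 (border '')
j=2 s[j]='a': π[2]=0 (border '')
j=3 s[j]='a': π[3]=0 (border '')
j=4 s[j]='b': π[4]=1 (border 'b')
j=5 s[j]='b': k: 1→0; π[5]=1 (border 'b')
j=6 s[j]='b': k: 1→0; π[6]=1 (border 'b')
j=7 s[j]='b': k: 1→0; π[7]=1 (border 'b')
j=8 s[j]='a': π[8]=2 (border 'ba')
j=9 s[j]='a': π[9]=3 (border 'baa')
j=10 s[j]='b': k: 3→0; π[10]=1 (border 'b')
j=11 s[j]='b': k: 1→0; π[11]=1 (border 'b')
j=12 s[j]='a': π[12]=2 (border 'ba')
j=13 s[j]='b': k: 2→0; π[13]=1 (border 'b')
j=14 s[j]='b': k: 1→0; π[14]=1 (border 'b')
j=15 s[j]='a': π[15]=2 (border 'ba')

[0, 0, 0, 0, 1, 1, 1, 1, 2, 3, 1, 1, 2, 1, 1, 2]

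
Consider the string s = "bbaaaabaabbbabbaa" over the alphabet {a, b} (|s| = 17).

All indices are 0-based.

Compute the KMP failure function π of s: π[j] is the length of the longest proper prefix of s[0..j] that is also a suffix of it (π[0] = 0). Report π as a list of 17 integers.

[0, 1, 0, 0, 0, 0, 1, 0, 0, 1, 2, 2, 3, 1, 2, 3, 4]

π[0] = 0
j=1 s[j]='b': π[1]=1 (border 'b')
j=2 s[j]='a': k: 1→0; π[2]=0 (border '')
j=3 s[j]='a': π[3]=0 (border '')
j=4 s[j]='a': π[4]=0 (border '')
j=5 s[j]='a': π[5]=0 (border '')
j=6 s[j]='b': π[6]=1 (border 'b')
j=7 s[j]='a': k: 1→0; π[7]=0 (border '')
j=8 s[j]='a': π[8]=0 (border '')
j=9 s[j]='b': π[9]=1 (border 'b')
j=10 s[j]='b': π[10]=2 (border 'bb')
j=11 s[j]='b': k: 2→1; π[11]=2 (border 'bb')
j=12 s[j]='a': π[12]=3 (border 'bba')
j=13 s[j]='b': k: 3→0; π[13]=1 (border 'b')
j=14 s[j]='b': π[14]=2 (border 'bb')
j=15 s[j]='a': π[15]=3 (border 'bba')
j=16 s[j]='a': π[16]=4 (border 'bbaa')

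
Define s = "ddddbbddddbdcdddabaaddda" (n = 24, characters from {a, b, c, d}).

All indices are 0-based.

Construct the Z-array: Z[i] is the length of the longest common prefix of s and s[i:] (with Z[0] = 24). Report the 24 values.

Z[0]=24
i=1: outside box; Z[1]=3 scan→box=[1,4)
i=2: min(r-i=2, Z[1]=3)=2; Z[2]=2
i=3: min(r-i=1, Z[2]=2)=1; Z[3]=1
i=4: outside box; Z[4]=0
i=5: outside box; Z[5]=0
i=6: outside box; Z[6]=5 scan→box=[6,11)
i=7: min(r-i=4, Z[1]=3)=3; Z[7]=3
i=8: min(r-i=3, Z[2]=2)=2; Z[8]=2
i=9: min(r-i=2, Z[3]=1)=1; Z[9]=1
i=10: min(r-i=1, Z[4]=0)=0; Z[10]=0
i=11: outside box; Z[11]=1 scan→box=[11,12)
i=12: outside box; Z[12]=0
i=13: outside box; Z[13]=3 scan→box=[13,16)
i=14: min(r-i=2, Z[1]=3)=2; Z[14]=2
i=15: min(r-i=1, Z[2]=2)=1; Z[15]=1
i=16: outside box; Z[16]=0
i=17: outside box; Z[17]=0
i=18: outside box; Z[18]=0
i=19: outside box; Z[19]=0
i=20: outside box; Z[20]=3 scan→box=[20,23)
i=21: min(r-i=2, Z[1]=3)=2; Z[21]=2
i=22: min(r-i=1, Z[2]=2)=1; Z[22]=1
i=23: outside box; Z[23]=0

[24, 3, 2, 1, 0, 0, 5, 3, 2, 1, 0, 1, 0, 3, 2, 1, 0, 0, 0, 0, 3, 2, 1, 0]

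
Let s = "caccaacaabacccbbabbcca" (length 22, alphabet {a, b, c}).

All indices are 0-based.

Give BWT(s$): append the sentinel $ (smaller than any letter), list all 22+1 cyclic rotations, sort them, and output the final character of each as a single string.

rank  rotation                 last
    0  $caccaacaabacccbbabbcca  a
    1  a$caccaacaabacccbbabbcc  c
    2  aabacccbbabbcca$caccaac  c
    3  aacaabacccbbabbcca$cacc  c
    4  abacccbbabbcca$caccaaca  a
    5  abbcca$caccaacaabacccbb  b
    6  acaabacccbbabbcca$cacca  a
    7  accaacaabacccbbabbcca$c  c
    8  acccbbabbcca$caccaacaab  b
    9  babbcca$caccaacaabacccb  b
   10  bacccbbabbcca$caccaacaa  a
   11  bbabbcca$caccaacaabaccc  c
   12  bbcca$caccaacaabacccbba  a
   13  bcca$caccaacaabacccbbab  b
   14  ca$caccaacaabacccbbabbc  c
   15  caabacccbbabbcca$caccaa  a
   16  caacaabacccbbabbcca$cac  c
   17  caccaacaabacccbbabbcca$  $
   18  cbbabbcca$caccaacaabacc  c
   19  cca$caccaacaabacccbbabb  b
   20  ccaacaabacccbbabbcca$ca  a
   21  ccbbabbcca$caccaacaabac  c
   22  cccbbabbcca$caccaacaaba  a

acccabacbbacabcac$cbaca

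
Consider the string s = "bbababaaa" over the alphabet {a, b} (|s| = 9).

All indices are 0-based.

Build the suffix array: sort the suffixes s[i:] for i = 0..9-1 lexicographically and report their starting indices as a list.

[8, 7, 6, 4, 2, 5, 3, 1, 0]

rank | idx | suffix
   0 |   8 | a
   1 |   7 | aa
   2 |   6 | aaa
   3 |   4 | abaaa
   4 |   2 | ababaaa
   5 |   5 | baaa
   6 |   3 | babaaa
   7 |   1 | bababaaa
   8 |   0 | bbababaaa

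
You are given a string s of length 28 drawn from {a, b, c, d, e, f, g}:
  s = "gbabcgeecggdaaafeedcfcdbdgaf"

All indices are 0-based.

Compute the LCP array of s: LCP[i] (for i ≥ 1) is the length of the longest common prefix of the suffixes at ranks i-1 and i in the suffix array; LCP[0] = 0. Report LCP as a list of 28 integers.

rank | idx | suffix
   0 |  12 | aaafeedcfcdbdgaf
   1 |  13 | aafeedcfcdbdgaf
   2 |   2 | abcgeecggdaaafeedcfcdbdgaf
   3 |  26 | af
   4 |  14 | afeedcfcdbdgaf
   5 |   1 | babcgeecggdaaafeedcfcdbdgaf
   6 |   3 | bcgeecggdaaafeedcfcdbdgaf
   7 |  23 | bdgaf
   8 |  21 | cdbdgaf
   9 |  19 | cfcdbdgaf
  10 |   4 | cgeecggdaaafeedcfcdbdgaf
  11 |   8 | cggdaaafeedcfcdbdgaf
  12 |  11 | daaafeedcfcdbdgaf
  13 |  22 | dbdgaf
  14 |  18 | dcfcdbdgaf
  15 |  24 | dgaf
  16 |   7 | ecggdaaafeedcfcdbdgaf
  17 |  17 | edcfcdbdgaf
  18 |   6 | eecggdaaafeedcfcdbdgaf
  19 |  16 | eedcfcdbdgaf
  20 |  27 | f
  21 |  20 | fcdbdgaf
  22 |  15 | feedcfcdbdgaf
  23 |  25 | gaf
  24 |   0 | gbabcgeecggdaaafeedcfcdbdgaf
  25 |  10 | gdaaafeedcfcdbdgaf
  26 |   5 | geecggdaaafeedcfcdbdgaf
  27 |   9 | ggdaaafeedcfcdbdgaf

SA = [12, 13, 2, 26, 14, 1, 3, 23, 21, 19, 4, 8, 11, 22, 18, 24, 7, 17, 6, 16, 27, 20, 15, 25, 0, 10, 5, 9]
[i] adj suffixes → lcp
  [1] 12/13 → 2 ('aa')
  [2] 13/2 → 1 ('a')
  [3] 2/26 → 1 ('a')
  [4] 26/14 → 2 ('af')
  [5] 14/1 → 0 ('')
  [6] 1/3 → 1 ('b')
  [7] 3/23 → 1 ('b')
  [8] 23/21 → 0 ('')
  [9] 21/19 → 1 ('c')
  [10] 19/4 → 1 ('c')
  [11] 4/8 → 2 ('cg')
  [12] 8/11 → 0 ('')
  [13] 11/22 → 1 ('d')
  [14] 22/18 → 1 ('d')
  [15] 18/24 → 1 ('d')
  [16] 24/7 → 0 ('')
  [17] 7/17 → 1 ('e')
  [18] 17/6 → 1 ('e')
  [19] 6/16 → 2 ('ee')
  [20] 16/27 → 0 ('')
  [21] 27/20 → 1 ('f')
  [22] 20/15 → 1 ('f')
  [23] 15/25 → 0 ('')
  [24] 25/0 → 1 ('g')
  [25] 0/10 → 1 ('g')
  [26] 10/5 → 1 ('g')
  [27] 5/9 → 1 ('g')

[0, 2, 1, 1, 2, 0, 1, 1, 0, 1, 1, 2, 0, 1, 1, 1, 0, 1, 1, 2, 0, 1, 1, 0, 1, 1, 1, 1]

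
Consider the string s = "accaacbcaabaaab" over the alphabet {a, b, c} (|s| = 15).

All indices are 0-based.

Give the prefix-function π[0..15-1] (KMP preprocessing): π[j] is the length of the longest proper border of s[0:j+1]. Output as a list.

π[0] = 0
j=1 s[j]='c': π[1]=0 (border '')
j=2 s[j]='c': π[2]=0 (border '')
j=3 s[j]='a': π[3]=1 (border 'a')
j=4 s[j]='a': k: 1→0; π[4]=1 (border 'a')
j=5 s[j]='c': π[5]=2 (border 'ac')
j=6 s[j]='b': k: 2→0; π[6]=0 (border '')
j=7 s[j]='c': π[7]=0 (border '')
j=8 s[j]='a': π[8]=1 (border 'a')
j=9 s[j]='a': k: 1→0; π[9]=1 (border 'a')
j=10 s[j]='b': k: 1→0; π[10]=0 (border '')
j=11 s[j]='a': π[11]=1 (border 'a')
j=12 s[j]='a': k: 1→0; π[12]=1 (border 'a')
j=13 s[j]='a': k: 1→0; π[13]=1 (border 'a')
j=14 s[j]='b': k: 1→0; π[14]=0 (border '')

[0, 0, 0, 1, 1, 2, 0, 0, 1, 1, 0, 1, 1, 1, 0]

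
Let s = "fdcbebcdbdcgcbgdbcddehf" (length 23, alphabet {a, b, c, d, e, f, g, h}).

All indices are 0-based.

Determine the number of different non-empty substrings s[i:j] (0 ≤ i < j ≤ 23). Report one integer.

rank | idx | suffix
   0 |   5 | bcdbdcgcbgdbcddehf
   1 |  16 | bcddehf
   2 |   8 | bdcgcbgdbcddehf
   3 |   3 | bebcdbdcgcbgdbcddehf
   4 |  13 | bgdbcddehf
   5 |   2 | cbebcdbdcgcbgdbcddehf
   6 |  12 | cbgdbcddehf
   7 |   6 | cdbdcgcbgdbcddehf
   8 |  17 | cddehf
   9 |  10 | cgcbgdbcddehf
  10 |  15 | dbcddehf
  11 |   7 | dbdcgcbgdbcddehf
  12 |   1 | dcbebcdbdcgcbgdbcddehf
  13 |   9 | dcgcbgdbcddehf
  14 |  18 | ddehf
  15 |  19 | dehf
  16 |   4 | ebcdbdcgcbgdbcddehf
  17 |  20 | ehf
  18 |  22 | f
  19 |   0 | fdcbebcdbdcgcbgdbcddehf
  20 |  11 | gcbgdbcddehf
  21 |  14 | gdbcddehf
  22 |  21 | hf

SA = [5, 16, 8, 3, 13, 2, 12, 6, 17, 10, 15, 7, 1, 9, 18, 19, 4, 20, 22, 0, 11, 14, 21]
rank  pair      lcp
   1  s[5:],s[16:]  3  'bcd'
   2  s[16:],s[8:]  1  'b'
   3  s[8:],s[3:]  1  'b'
   4  s[3:],s[13:]  1  'b'
   5  s[13:],s[2:]  0  ''
   6  s[2:],s[12:]  2  'cb'
   7  s[12:],s[6:]  1  'c'
   8  s[6:],s[17:]  2  'cd'
   9  s[17:],s[10:]  1  'c'
  10  s[10:],s[15:]  0  ''
  11  s[15:],s[7:]  2  'db'
  12  s[7:],s[1:]  1  'd'
  13  s[1:],s[9:]  2  'dc'
  14  s[9:],s[18:]  1  'd'
  15  s[18:],s[19:]  1  'd'
  16  s[19:],s[4:]  0  ''
  17  s[4:],s[20:]  1  'e'
  18  s[20:],s[22:]  0  ''
  19  s[22:],s[0:]  1  'f'
  20  s[0:],s[11:]  0  ''
  21  s[11:],s[14:]  1  'g'
  22  s[14:],s[21:]  0  ''

n(n+1)/2 = 23·24/2 = 276
Σ LCP = 0 + 3 + 1 + 1 + 1 + 0 + 2 + 1 + 2 + 1 + 0 + 2 + 1 + 2 + 1 + 1 + 0 + 1 + 0 + 1 + 0 + 1 + 0 = 22
distinct = 276 − 22 = 254

254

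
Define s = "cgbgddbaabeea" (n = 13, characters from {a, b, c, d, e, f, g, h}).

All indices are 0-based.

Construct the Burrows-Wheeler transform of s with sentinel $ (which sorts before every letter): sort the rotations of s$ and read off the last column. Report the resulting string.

aebadag$dgebcb

rank  rotation        last
    0  $cgbgddbaabeea  a
    1  a$cgbgddbaabee  e
    2  aabeea$cgbgddb  b
    3  abeea$cgbgddba  a
    4  baabeea$cgbgdd  d
    5  beea$cgbgddbaa  a
    6  bgddbaabeea$cg  g
    7  cgbgddbaabeea$  $
    8  dbaabeea$cgbgd  d
    9  ddbaabeea$cgbg  g
   10  ea$cgbgddbaabe  e
   11  eea$cgbgddbaab  b
   12  gbgddbaabeea$c  c
   13  gddbaabeea$cgb  b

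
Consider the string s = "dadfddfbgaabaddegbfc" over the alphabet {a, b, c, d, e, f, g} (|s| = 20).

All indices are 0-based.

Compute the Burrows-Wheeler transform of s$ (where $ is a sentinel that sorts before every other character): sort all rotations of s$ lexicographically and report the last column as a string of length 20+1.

cgabdagff$afddaddbdbe

rank  rotation               last
    0  $dadfddfbgaabaddegbfc  c
    1  aabaddegbfc$dadfddfbg  g
    2  abaddegbfc$dadfddfbga  a
    3  addegbfc$dadfddfbgaab  b
    4  adfddfbgaabaddegbfc$d  d
    5  baddegbfc$dadfddfbgaa  a
    6  bfc$dadfddfbgaabaddeg  g
    7  bgaabaddegbfc$dadfddf  f
    8  c$dadfddfbgaabaddegbf  f
    9  dadfddfbgaabaddegbfc$  $
   10  ddegbfc$dadfddfbgaaba  a
   11  ddfbgaabaddegbfc$dadf  f
   12  degbfc$dadfddfbgaabad  d
   13  dfbgaabaddegbfc$dadfd  d
   14  dfddfbgaabaddegbfc$da  a
   15  egbfc$dadfddfbgaabadd  d
   16  fbgaabaddegbfc$dadfdd  d
   17  fc$dadfddfbgaabaddegb  b
   18  fddfbgaabaddegbfc$dad  d
   19  gaabaddegbfc$dadfddfb  b
   20  gbfc$dadfddfbgaabadde  e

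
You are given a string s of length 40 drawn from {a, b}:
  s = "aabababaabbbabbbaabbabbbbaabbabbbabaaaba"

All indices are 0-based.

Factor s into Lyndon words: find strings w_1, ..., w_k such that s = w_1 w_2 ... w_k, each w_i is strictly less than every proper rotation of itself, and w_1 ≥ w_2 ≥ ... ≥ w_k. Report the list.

emit factor 1: 'aabababaabbbabbbaabbabbbbaabbabbbab' (i=0, period=35)
emit factor 2: 'aaab' (i=35, period=4)
emit factor 3: 'a' (i=39, period=1)

["aabababaabbbabbbaabbabbbbaabbabbbab", "aaab", "a"]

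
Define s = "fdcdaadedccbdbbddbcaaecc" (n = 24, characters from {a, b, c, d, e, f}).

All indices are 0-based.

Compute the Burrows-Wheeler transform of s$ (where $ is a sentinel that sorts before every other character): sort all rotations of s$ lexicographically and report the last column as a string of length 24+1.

rank  rotation                   last
    0  $fdcdaadedccbdbbddbcaaecc  c
    1  aadedccbdbbddbcaaecc$fdcd  d
    2  aaecc$fdcdaadedccbdbbddbc  c
    3  adedccbdbbddbcaaecc$fdcda  a
    4  aecc$fdcdaadedccbdbbddbca  a
    5  bbddbcaaecc$fdcdaadedccbd  d
    6  bcaaecc$fdcdaadedccbdbbdd  d
    7  bdbbddbcaaecc$fdcdaadedcc  c
    8  bddbcaaecc$fdcdaadedccbdb  b
    9  c$fdcdaadedccbdbbddbcaaec  c
   10  caaecc$fdcdaadedccbdbbddb  b
   11  cbdbbddbcaaecc$fdcdaadedc  c
   12  cc$fdcdaadedccbdbbddbcaae  e
   13  ccbdbbddbcaaecc$fdcdaaded  d
   14  cdaadedccbdbbddbcaaecc$fd  d
   15  daadedccbdbbddbcaaecc$fdc  c
   16  dbbddbcaaecc$fdcdaadedccb  b
   17  dbcaaecc$fdcdaadedccbdbbd  d
   18  dccbdbbddbcaaecc$fdcdaade  e
   19  dcdaadedccbdbbddbcaaecc$f  f
   20  ddbcaaecc$fdcdaadedccbdbb  b
   21  dedccbdbbddbcaaecc$fdcdaa  a
   22  ecc$fdcdaadedccbdbbddbcaa  a
   23  edccbdbbddbcaaecc$fdcdaad  d
   24  fdcdaadedccbdbbddbcaaecc$  $

cdcaaddcbcbceddcbdefbaad$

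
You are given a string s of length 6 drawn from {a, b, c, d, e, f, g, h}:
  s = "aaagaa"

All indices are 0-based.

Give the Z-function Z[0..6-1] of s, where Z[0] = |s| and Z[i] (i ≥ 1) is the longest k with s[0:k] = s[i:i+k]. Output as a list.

Z[0]=6
i=1: i≥r, start 0; Z[1]=2 grow→box=[1,3)
i=2: min(r-i=1, Z[1]=2)=1; Z[2]=1
i=3: i≥r, start 0; Z[3]=0
i=4: i≥r, start 0; Z[4]=2 grow→box=[4,6)
i=5: min(r-i=1, Z[1]=2)=1; Z[5]=1

[6, 2, 1, 0, 2, 1]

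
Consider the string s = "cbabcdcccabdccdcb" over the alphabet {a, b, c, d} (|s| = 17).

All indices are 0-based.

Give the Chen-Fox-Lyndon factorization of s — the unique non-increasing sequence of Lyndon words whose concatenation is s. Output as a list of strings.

["c", "b", "abcdcccabdccdcb"]

emit factor 1: 'c' (i=0, period=1)
emit factor 2: 'b' (i=1, period=1)
emit factor 3: 'abcdcccabdccdcb' (i=2, period=15)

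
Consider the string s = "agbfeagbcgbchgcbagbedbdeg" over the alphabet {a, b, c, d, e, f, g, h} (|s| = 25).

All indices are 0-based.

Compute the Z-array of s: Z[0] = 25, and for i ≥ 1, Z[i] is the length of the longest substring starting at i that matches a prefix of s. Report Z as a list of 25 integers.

Z[0]=25
i=1: fresh scan; Z[1]=0
i=2: fresh scan; Z[2]=0
i=3: fresh scan; Z[3]=0
i=4: fresh scan; Z[4]=0
i=5: fresh scan; Z[5]=3 grow→box=[5,8)
i=6: min(r-i=2, Z[1]=0)=0; Z[6]=0
i=7: min(r-i=1, Z[2]=0)=0; Z[7]=0
i=8: fresh scan; Z[8]=0
i=9: fresh scan; Z[9]=0
i=10: fresh scan; Z[10]=0
i=11: fresh scan; Z[11]=0
i=12: fresh scan; Z[12]=0
i=13: fresh scan; Z[13]=0
i=14: fresh scan; Z[14]=0
i=15: fresh scan; Z[15]=0
i=16: fresh scan; Z[16]=3 grow→box=[16,19)
i=17: min(r-i=2, Z[1]=0)=0; Z[17]=0
i=18: min(r-i=1, Z[2]=0)=0; Z[18]=0
i=19: fresh scan; Z[19]=0
i=20: fresh scan; Z[20]=0
i=21: fresh scan; Z[21]=0
i=22: fresh scan; Z[22]=0
i=23: fresh scan; Z[23]=0
i=24: fresh scan; Z[24]=0

[25, 0, 0, 0, 0, 3, 0, 0, 0, 0, 0, 0, 0, 0, 0, 0, 3, 0, 0, 0, 0, 0, 0, 0, 0]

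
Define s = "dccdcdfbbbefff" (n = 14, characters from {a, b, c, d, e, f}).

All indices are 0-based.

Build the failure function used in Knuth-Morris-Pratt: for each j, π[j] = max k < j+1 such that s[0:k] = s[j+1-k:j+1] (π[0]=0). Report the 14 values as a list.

[0, 0, 0, 1, 2, 1, 0, 0, 0, 0, 0, 0, 0, 0]

π[0] = 0
j=1 s[j]='c': π[1]=0 (border '')
j=2 s[j]='c': π[2]=0 (border '')
j=3 s[j]='d': π[3]=1 (border 'd')
j=4 s[j]='c': π[4]=2 (border 'dc')
j=5 s[j]='d': k: 2→0; π[5]=1 (border 'd')
j=6 s[j]='f': k: 1→0; π[6]=0 (border '')
j=7 s[j]='b': π[7]=0 (border '')
j=8 s[j]='b': π[8]=0 (border '')
j=9 s[j]='b': π[9]=0 (border '')
j=10 s[j]='e': π[10]=0 (border '')
j=11 s[j]='f': π[11]=0 (border '')
j=12 s[j]='f': π[12]=0 (border '')
j=13 s[j]='f': π[13]=0 (border '')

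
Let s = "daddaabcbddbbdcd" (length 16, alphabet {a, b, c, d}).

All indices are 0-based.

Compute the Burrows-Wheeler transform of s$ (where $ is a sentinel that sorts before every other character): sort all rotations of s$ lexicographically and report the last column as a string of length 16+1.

ddaddabcbdcd$dbab

rank  rotation           last
    0  $daddaabcbddbbdcd  d
    1  aabcbddbbdcd$dadd  d
    2  abcbddbbdcd$dadda  a
    3  addaabcbddbbdcd$d  d
    4  bbdcd$daddaabcbdd  d
    5  bcbddbbdcd$daddaa  a
    6  bdcd$daddaabcbddb  b
    7  bddbbdcd$daddaabc  c
    8  cbddbbdcd$daddaab  b
    9  cd$daddaabcbddbbd  d
   10  d$daddaabcbddbbdc  c
   11  daabcbddbbdcd$dad  d
   12  daddaabcbddbbdcd$  $
   13  dbbdcd$daddaabcbd  d
   14  dcd$daddaabcbddbb  b
   15  ddaabcbddbbdcd$da  a
   16  ddbbdcd$daddaabcb  b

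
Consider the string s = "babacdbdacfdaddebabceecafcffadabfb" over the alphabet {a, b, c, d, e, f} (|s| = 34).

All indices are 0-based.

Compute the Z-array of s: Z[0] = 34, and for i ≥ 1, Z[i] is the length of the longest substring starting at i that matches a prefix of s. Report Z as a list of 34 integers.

Z[0]=34
i=1: i≥r, start 0; Z[1]=0
i=2: i≥r, start 0; Z[2]=2 extend→box=[2,4)
i=3: min(r-i=1, Z[1]=0)=0; Z[3]=0
i=4: i≥r, start 0; Z[4]=0
i=5: i≥r, start 0; Z[5]=0
i=6: i≥r, start 0; Z[6]=1 extend→box=[6,7)
i=7: i≥r, start 0; Z[7]=0
i=8: i≥r, start 0; Z[8]=0
i=9: i≥r, start 0; Z[9]=0
i=10: i≥r, start 0; Z[10]=0
i=11: i≥r, start 0; Z[11]=0
i=12: i≥r, start 0; Z[12]=0
i=13: i≥r, start 0; Z[13]=0
i=14: i≥r, start 0; Z[14]=0
i=15: i≥r, start 0; Z[15]=0
i=16: i≥r, start 0; Z[16]=3 extend→box=[16,19)
i=17: min(r-i=2, Z[1]=0)=0; Z[17]=0
i=18: min(r-i=1, Z[2]=2)=1; Z[18]=1
i=19: i≥r, start 0; Z[19]=0
i=20: i≥r, start 0; Z[20]=0
i=21: i≥r, start 0; Z[21]=0
i=22: i≥r, start 0; Z[22]=0
i=23: i≥r, start 0; Z[23]=0
i=24: i≥r, start 0; Z[24]=0
i=25: i≥r, start 0; Z[25]=0
i=26: i≥r, start 0; Z[26]=0
i=27: i≥r, start 0; Z[27]=0
i=28: i≥r, start 0; Z[28]=0
i=29: i≥r, start 0; Z[29]=0
i=30: i≥r, start 0; Z[30]=0
i=31: i≥r, start 0; Z[31]=1 extend→box=[31,32)
i=32: i≥r, start 0; Z[32]=0
i=33: i≥r, start 0; Z[33]=1 extend→box=[33,34)

[34, 0, 2, 0, 0, 0, 1, 0, 0, 0, 0, 0, 0, 0, 0, 0, 3, 0, 1, 0, 0, 0, 0, 0, 0, 0, 0, 0, 0, 0, 0, 1, 0, 1]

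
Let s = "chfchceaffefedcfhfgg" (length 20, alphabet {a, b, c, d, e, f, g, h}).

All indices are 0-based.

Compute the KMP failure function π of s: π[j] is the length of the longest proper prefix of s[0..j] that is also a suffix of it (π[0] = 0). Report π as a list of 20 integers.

π[0] = 0
j=1 s[j]='h': π[1]=0 (border '')
j=2 s[j]='f': π[2]=0 (border '')
j=3 s[j]='c': π[3]=1 (border 'c')
j=4 s[j]='h': π[4]=2 (border 'ch')
j=5 s[j]='c': k: 2→0; π[5]=1 (border 'c')
j=6 s[j]='e': k: 1→0; π[6]=0 (border '')
j=7 s[j]='a': π[7]=0 (border '')
j=8 s[j]='f': π[8]=0 (border '')
j=9 s[j]='f': π[9]=0 (border '')
j=10 s[j]='e': π[10]=0 (border '')
j=11 s[j]='f': π[11]=0 (border '')
j=12 s[j]='e': π[12]=0 (border '')
j=13 s[j]='d': π[13]=0 (border '')
j=14 s[j]='c': π[14]=1 (border 'c')
j=15 s[j]='f': k: 1→0; π[15]=0 (border '')
j=16 s[j]='h': π[16]=0 (border '')
j=17 s[j]='f': π[17]=0 (border '')
j=18 s[j]='g': π[18]=0 (border '')
j=19 s[j]='g': π[19]=0 (border '')

[0, 0, 0, 1, 2, 1, 0, 0, 0, 0, 0, 0, 0, 0, 1, 0, 0, 0, 0, 0]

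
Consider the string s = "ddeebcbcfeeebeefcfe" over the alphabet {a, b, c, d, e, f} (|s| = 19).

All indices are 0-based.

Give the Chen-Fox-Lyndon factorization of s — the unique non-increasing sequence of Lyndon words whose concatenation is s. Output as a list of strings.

emit factor 1: 'ddee' (i=0, period=4)
emit factor 2: 'bcbcfeeebeefcfe' (i=4, period=15)

["ddee", "bcbcfeeebeefcfe"]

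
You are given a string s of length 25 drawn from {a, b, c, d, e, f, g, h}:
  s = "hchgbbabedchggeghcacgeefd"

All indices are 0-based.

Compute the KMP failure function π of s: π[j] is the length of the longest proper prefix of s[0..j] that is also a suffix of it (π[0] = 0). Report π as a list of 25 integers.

[0, 0, 1, 0, 0, 0, 0, 0, 0, 0, 0, 1, 0, 0, 0, 0, 1, 2, 0, 0, 0, 0, 0, 0, 0]

π[0] = 0
j=1 s[j]='c': π[1]=0 (border '')
j=2 s[j]='h': π[2]=1 (border 'h')
j=3 s[j]='g': k: 1→0; π[3]=0 (border '')
j=4 s[j]='b': π[4]=0 (border '')
j=5 s[j]='b': π[5]=0 (border '')
j=6 s[j]='a': π[6]=0 (border '')
j=7 s[j]='b': π[7]=0 (border '')
j=8 s[j]='e': π[8]=0 (border '')
j=9 s[j]='d': π[9]=0 (border '')
j=10 s[j]='c': π[10]=0 (border '')
j=11 s[j]='h': π[11]=1 (border 'h')
j=12 s[j]='g': k: 1→0; π[12]=0 (border '')
j=13 s[j]='g': π[13]=0 (border '')
j=14 s[j]='e': π[14]=0 (border '')
j=15 s[j]='g': π[15]=0 (border '')
j=16 s[j]='h': π[16]=1 (border 'h')
j=17 s[j]='c': π[17]=2 (border 'hc')
j=18 s[j]='a': k: 2→0; π[18]=0 (border '')
j=19 s[j]='c': π[19]=0 (border '')
j=20 s[j]='g': π[20]=0 (border '')
j=21 s[j]='e': π[21]=0 (border '')
j=22 s[j]='e': π[22]=0 (border '')
j=23 s[j]='f': π[23]=0 (border '')
j=24 s[j]='d': π[24]=0 (border '')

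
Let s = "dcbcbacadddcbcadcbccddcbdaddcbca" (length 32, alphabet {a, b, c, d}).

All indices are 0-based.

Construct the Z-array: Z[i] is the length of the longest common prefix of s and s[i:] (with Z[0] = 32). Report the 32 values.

[32, 0, 0, 0, 0, 0, 0, 0, 1, 1, 4, 0, 0, 0, 0, 4, 0, 0, 0, 0, 1, 3, 0, 0, 1, 0, 1, 4, 0, 0, 0, 0]

Z[0]=32
i=1: fresh scan; Z[1]=0
i=2: fresh scan; Z[2]=0
i=3: fresh scan; Z[3]=0
i=4: fresh scan; Z[4]=0
i=5: fresh scan; Z[5]=0
i=6: fresh scan; Z[6]=0
i=7: fresh scan; Z[7]=0
i=8: fresh scan; Z[8]=1 grow→box=[8,9)
i=9: fresh scan; Z[9]=1 grow→box=[9,10)
i=10: fresh scan; Z[10]=4 grow→box=[10,14)
i=11: min(r-i=3, Z[1]=0)=0; Z[11]=0
i=12: min(r-i=2, Z[2]=0)=0; Z[12]=0
i=13: min(r-i=1, Z[3]=0)=0; Z[13]=0
i=14: fresh scan; Z[14]=0
i=15: fresh scan; Z[15]=4 grow→box=[15,19)
i=16: min(r-i=3, Z[1]=0)=0; Z[16]=0
i=17: min(r-i=2, Z[2]=0)=0; Z[17]=0
i=18: min(r-i=1, Z[3]=0)=0; Z[18]=0
i=19: fresh scan; Z[19]=0
i=20: fresh scan; Z[20]=1 grow→box=[20,21)
i=21: fresh scan; Z[21]=3 grow→box=[21,24)
i=22: min(r-i=2, Z[1]=0)=0; Z[22]=0
i=23: min(r-i=1, Z[2]=0)=0; Z[23]=0
i=24: fresh scan; Z[24]=1 grow→box=[24,25)
i=25: fresh scan; Z[25]=0
i=26: fresh scan; Z[26]=1 grow→box=[26,27)
i=27: fresh scan; Z[27]=4 grow→box=[27,31)
i=28: min(r-i=3, Z[1]=0)=0; Z[28]=0
i=29: min(r-i=2, Z[2]=0)=0; Z[29]=0
i=30: min(r-i=1, Z[3]=0)=0; Z[30]=0
i=31: fresh scan; Z[31]=0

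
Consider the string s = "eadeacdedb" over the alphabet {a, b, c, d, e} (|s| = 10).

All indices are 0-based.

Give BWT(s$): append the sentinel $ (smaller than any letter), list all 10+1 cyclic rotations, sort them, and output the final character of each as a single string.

rank  rotation     last
    0  $eadeacdedb  b
    1  acdedb$eade  e
    2  adeacdedb$e  e
    3  b$eadeacded  d
    4  cdedb$eadea  a
    5  db$eadeacde  e
    6  deacdedb$ea  a
    7  dedb$eadeac  c
    8  eacdedb$ead  d
    9  eadeacdedb$  $
   10  edb$eadeacd  d

beedaeacd$d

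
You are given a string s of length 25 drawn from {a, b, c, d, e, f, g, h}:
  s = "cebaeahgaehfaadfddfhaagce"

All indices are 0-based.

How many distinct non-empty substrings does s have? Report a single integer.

304

rank | idx | suffix
   0 |  12 | aadfddfhaagce
   1 |  20 | aagce
   2 |  13 | adfddfhaagce
   3 |   3 | aeahgaehfaadfddfhaagce
   4 |   8 | aehfaadfddfhaagce
   5 |  21 | agce
   6 |   5 | ahgaehfaadfddfhaagce
   7 |   2 | baeahgaehfaadfddfhaagce
   8 |  23 | ce
   9 |   0 | cebaeahgaehfaadfddfhaagce
  10 |  16 | ddfhaagce
  11 |  14 | dfddfhaagce
  12 |  17 | dfhaagce
  13 |  24 | e
  14 |   4 | eahgaehfaadfddfhaagce
  15 |   1 | ebaeahgaehfaadfddfhaagce
  16 |   9 | ehfaadfddfhaagce
  17 |  11 | faadfddfhaagce
  18 |  15 | fddfhaagce
  19 |  18 | fhaagce
  20 |   7 | gaehfaadfddfhaagce
  21 |  22 | gce
  22 |  19 | haagce
  23 |  10 | hfaadfddfhaagce
  24 |   6 | hgaehfaadfddfhaagce

SA = [12, 20, 13, 3, 8, 21, 5, 2, 23, 0, 16, 14, 17, 24, 4, 1, 9, 11, 15, 18, 7, 22, 19, 10, 6]
[i] adj suffixes → lcp
  [1] 12/20 → 2 ('aa')
  [2] 20/13 → 1 ('a')
  [3] 13/3 → 1 ('a')
  [4] 3/8 → 2 ('ae')
  [5] 8/21 → 1 ('a')
  [6] 21/5 → 1 ('a')
  [7] 5/2 → 0 ('')
  [8] 2/23 → 0 ('')
  [9] 23/0 → 2 ('ce')
  [10] 0/16 → 0 ('')
  [11] 16/14 → 1 ('d')
  [12] 14/17 → 2 ('df')
  [13] 17/24 → 0 ('')
  [14] 24/4 → 1 ('e')
  [15] 4/1 → 1 ('e')
  [16] 1/9 → 1 ('e')
  [17] 9/11 → 0 ('')
  [18] 11/15 → 1 ('f')
  [19] 15/18 → 1 ('f')
  [20] 18/7 → 0 ('')
  [21] 7/22 → 1 ('g')
  [22] 22/19 → 0 ('')
  [23] 19/10 → 1 ('h')
  [24] 10/6 → 1 ('h')

n(n+1)/2 = 25·26/2 = 325
Σ LCP = 0 + 2 + 1 + 1 + 2 + 1 + 1 + 0 + 0 + 2 + 0 + 1 + 2 + 0 + 1 + 1 + 1 + 0 + 1 + 1 + 0 + 1 + 0 + 1 + 1 = 21
distinct = 325 − 21 = 304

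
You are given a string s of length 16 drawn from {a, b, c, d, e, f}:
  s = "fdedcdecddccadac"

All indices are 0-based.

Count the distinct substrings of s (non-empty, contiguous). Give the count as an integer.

rank | idx | suffix
   0 |  14 | ac
   1 |  12 | adac
   2 |  15 | c
   3 |  11 | cadac
   4 |  10 | ccadac
   5 |   7 | cddccadac
   6 |   4 | cdecddccadac
   7 |  13 | dac
   8 |   9 | dccadac
   9 |   3 | dcdecddccadac
  10 |   8 | ddccadac
  11 |   5 | decddccadac
  12 |   1 | dedcdecddccadac
  13 |   6 | ecddccadac
  14 |   2 | edcdecddccadac
  15 |   0 | fdedcdecddccadac

SA = [14, 12, 15, 11, 10, 7, 4, 13, 9, 3, 8, 5, 1, 6, 2, 0]
[i] adj suffixes → lcp
  [1] 14/12 → 1 ('a')
  [2] 12/15 → 0 ('')
  [3] 15/11 → 1 ('c')
  [4] 11/10 → 1 ('c')
  [5] 10/7 → 1 ('c')
  [6] 7/4 → 2 ('cd')
  [7] 4/13 → 0 ('')
  [8] 13/9 → 1 ('d')
  [9] 9/3 → 2 ('dc')
  [10] 3/8 → 1 ('d')
  [11] 8/5 → 1 ('d')
  [12] 5/1 → 2 ('de')
  [13] 1/6 → 0 ('')
  [14] 6/2 → 1 ('e')
  [15] 2/0 → 0 ('')

n(n+1)/2 = 16·17/2 = 136
Σ LCP = 0 + 1 + 0 + 1 + 1 + 1 + 2 + 0 + 1 + 2 + 1 + 1 + 2 + 0 + 1 + 0 = 14
distinct = 136 − 14 = 122

122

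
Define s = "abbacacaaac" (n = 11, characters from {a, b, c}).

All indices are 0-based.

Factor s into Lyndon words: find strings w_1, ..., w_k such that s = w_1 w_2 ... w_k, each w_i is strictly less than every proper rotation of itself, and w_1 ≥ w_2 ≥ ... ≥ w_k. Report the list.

["abbacac", "aaac"]

emit factor 1: 'abbacac' (i=0, period=7)
emit factor 2: 'aaac' (i=7, period=4)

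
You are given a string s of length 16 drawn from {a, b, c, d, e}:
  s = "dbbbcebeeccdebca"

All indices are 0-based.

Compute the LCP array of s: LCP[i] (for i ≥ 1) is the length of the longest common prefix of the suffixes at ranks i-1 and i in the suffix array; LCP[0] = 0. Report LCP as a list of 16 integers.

sorted suffixes:
  #0 SA[0]=15  'a'
  #1 SA[1]=1  'bbbcebeeccdebca'
  #2 SA[2]=2  'bbcebeeccdebca'
  #3 SA[3]=13  'bca'
  #4 SA[4]=3  'bcebeeccdebca'
  #5 SA[5]=6  'beeccdebca'
  #6 SA[6]=14  'ca'
  #7 SA[7]=9  'ccdebca'
  #8 SA[8]=10  'cdebca'
  #9 SA[9]=4  'cebeeccdebca'
  #10 SA[10]=0  'dbbbcebeeccdebca'
  #11 SA[11]=11  'debca'
  #12 SA[12]=12  'ebca'
  #13 SA[13]=5  'ebeeccdebca'
  #14 SA[14]=8  'eccdebca'
  #15 SA[15]=7  'eeccdebca'

SA = [15, 1, 2, 13, 3, 6, 14, 9, 10, 4, 0, 11, 12, 5, 8, 7]
[i] adj suffixes → lcp
  [1] 15/1 → 0 ('')
  [2] 1/2 → 2 ('bb')
  [3] 2/13 → 1 ('b')
  [4] 13/3 → 2 ('bc')
  [5] 3/6 → 1 ('b')
  [6] 6/14 → 0 ('')
  [7] 14/9 → 1 ('c')
  [8] 9/10 → 1 ('c')
  [9] 10/4 → 1 ('c')
  [10] 4/0 → 0 ('')
  [11] 0/11 → 1 ('d')
  [12] 11/12 → 0 ('')
  [13] 12/5 → 2 ('eb')
  [14] 5/8 → 1 ('e')
  [15] 8/7 → 1 ('e')

[0, 0, 2, 1, 2, 1, 0, 1, 1, 1, 0, 1, 0, 2, 1, 1]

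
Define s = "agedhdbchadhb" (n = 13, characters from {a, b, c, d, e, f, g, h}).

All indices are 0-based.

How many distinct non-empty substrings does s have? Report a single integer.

rank | idx | suffix
   0 |   9 | adhb
   1 |   0 | agedhdbchadhb
   2 |  12 | b
   3 |   6 | bchadhb
   4 |   7 | chadhb
   5 |   5 | dbchadhb
   6 |  10 | dhb
   7 |   3 | dhdbchadhb
   8 |   2 | edhdbchadhb
   9 |   1 | gedhdbchadhb
  10 |   8 | hadhb
  11 |  11 | hb
  12 |   4 | hdbchadhb

SA = [9, 0, 12, 6, 7, 5, 10, 3, 2, 1, 8, 11, 4]
[i] adj suffixes → lcp
  [1] 9/0 → 1 ('a')
  [2] 0/12 → 0 ('')
  [3] 12/6 → 1 ('b')
  [4] 6/7 → 0 ('')
  [5] 7/5 → 0 ('')
  [6] 5/10 → 1 ('d')
  [7] 10/3 → 2 ('dh')
  [8] 3/2 → 0 ('')
  [9] 2/1 → 0 ('')
  [10] 1/8 → 0 ('')
  [11] 8/11 → 1 ('h')
  [12] 11/4 → 1 ('h')

n(n+1)/2 = 13·14/2 = 91
Σ LCP = 0 + 1 + 0 + 1 + 0 + 0 + 1 + 2 + 0 + 0 + 0 + 1 + 1 = 7
distinct = 91 − 7 = 84

84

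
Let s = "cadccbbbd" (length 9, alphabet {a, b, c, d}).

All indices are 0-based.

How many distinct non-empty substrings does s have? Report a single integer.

39

rank→(start, suffix):
  0 → (1, 'adccbbbd')
  1 → (5, 'bbbd')
  2 → (6, 'bbd')
  3 → (7, 'bd')
  4 → (0, 'cadccbbbd')
  5 → (4, 'cbbbd')
  6 → (3, 'ccbbbd')
  7 → (8, 'd')
  8 → (2, 'dccbbbd')

SA = [1, 5, 6, 7, 0, 4, 3, 8, 2]
[i] adj suffixes → lcp
  [1] 1/5 → 0 ('')
  [2] 5/6 → 2 ('bb')
  [3] 6/7 → 1 ('b')
  [4] 7/0 → 0 ('')
  [5] 0/4 → 1 ('c')
  [6] 4/3 → 1 ('c')
  [7] 3/8 → 0 ('')
  [8] 8/2 → 1 ('d')

n(n+1)/2 = 9·10/2 = 45
Σ LCP = 0 + 0 + 2 + 1 + 0 + 1 + 1 + 0 + 1 = 6
distinct = 45 − 6 = 39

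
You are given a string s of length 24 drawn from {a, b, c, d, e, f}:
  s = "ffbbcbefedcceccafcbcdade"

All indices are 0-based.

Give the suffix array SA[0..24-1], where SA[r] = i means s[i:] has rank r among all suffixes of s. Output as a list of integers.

rank | idx | suffix
   0 |  21 | ade
   1 |  15 | afcbcdade
   2 |   2 | bbcbefedcceccafcbcdade
   3 |   3 | bcbefedcceccafcbcdade
   4 |  18 | bcdade
   5 |   5 | befedcceccafcbcdade
   6 |  14 | cafcbcdade
   7 |  17 | cbcdade
   8 |   4 | cbefedcceccafcbcdade
   9 |  13 | ccafcbcdade
  10 |  10 | cceccafcbcdade
  11 |  19 | cdade
  12 |  11 | ceccafcbcdade
  13 |  20 | dade
  14 |   9 | dcceccafcbcdade
  15 |  22 | de
  16 |  23 | e
  17 |  12 | eccafcbcdade
  18 |   8 | edcceccafcbcdade
  19 |   6 | efedcceccafcbcdade
  20 |   1 | fbbcbefedcceccafcbcdade
  21 |  16 | fcbcdade
  22 |   7 | fedcceccafcbcdade
  23 |   0 | ffbbcbefedcceccafcbcdade

[21, 15, 2, 3, 18, 5, 14, 17, 4, 13, 10, 19, 11, 20, 9, 22, 23, 12, 8, 6, 1, 16, 7, 0]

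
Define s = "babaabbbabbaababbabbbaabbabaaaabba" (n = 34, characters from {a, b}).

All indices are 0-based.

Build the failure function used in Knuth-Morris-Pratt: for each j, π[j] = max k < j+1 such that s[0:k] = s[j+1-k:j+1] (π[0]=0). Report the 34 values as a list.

[0, 0, 1, 2, 0, 1, 1, 1, 2, 3, 1, 2, 0, 1, 2, 3, 1, 2, 3, 1, 1, 2, 0, 1, 1, 2, 3, 4, 5, 0, 0, 1, 1, 2]

π[0] = 0
j=1 s[j]='a': π[1]=0 (border '')
j=2 s[j]='b': π[2]=1 (border 'b')
j=3 s[j]='a': π[3]=2 (border 'ba')
j=4 s[j]='a': k: 2→0; π[4]=0 (border '')
j=5 s[j]='b': π[5]=1 (border 'b')
j=6 s[j]='b': k: 1→0; π[6]=1 (border 'b')
j=7 s[j]='b': k: 1→0; π[7]=1 (border 'b')
j=8 s[j]='a': π[8]=2 (border 'ba')
j=9 s[j]='b': π[9]=3 (border 'bab')
j=10 s[j]='b': k: 3→1→0; π[10]=1 (border 'b')
j=11 s[j]='a': π[11]=2 (border 'ba')
j=12 s[j]='a': k: 2→0; π[12]=0 (border '')
j=13 s[j]='b': π[13]=1 (border 'b')
j=14 s[j]='a': π[14]=2 (border 'ba')
j=15 s[j]='b': π[15]=3 (border 'bab')
j=16 s[j]='b': k: 3→1→0; π[16]=1 (border 'b')
j=17 s[j]='a': π[17]=2 (border 'ba')
j=18 s[j]='b': π[18]=3 (border 'bab')
j=19 s[j]='b': k: 3→1→0; π[19]=1 (border 'b')
j=20 s[j]='b': k: 1→0; π[20]=1 (border 'b')
j=21 s[j]='a': π[21]=2 (border 'ba')
j=22 s[j]='a': k: 2→0; π[22]=0 (border '')
j=23 s[j]='b': π[23]=1 (border 'b')
j=24 s[j]='b': k: 1→0; π[24]=1 (border 'b')
j=25 s[j]='a': π[25]=2 (border 'ba')
j=26 s[j]='b': π[26]=3 (border 'bab')
j=27 s[j]='a': π[27]=4 (border 'baba')
j=28 s[j]='a': π[28]=5 (border 'babaa')
j=29 s[j]='a': k: 5→0; π[29]=0 (border '')
j=30 s[j]='a': π[30]=0 (border '')
j=31 s[j]='b': π[31]=1 (border 'b')
j=32 s[j]='b': k: 1→0; π[32]=1 (border 'b')
j=33 s[j]='a': π[33]=2 (border 'ba')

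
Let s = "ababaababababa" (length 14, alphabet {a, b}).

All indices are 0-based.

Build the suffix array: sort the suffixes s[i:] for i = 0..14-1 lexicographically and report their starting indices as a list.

[13, 4, 11, 2, 9, 0, 7, 5, 12, 3, 10, 1, 8, 6]

sorted suffixes:
  #0 SA[0]=13  'a'
  #1 SA[1]=4  'aababababa'
  #2 SA[2]=11  'aba'
  #3 SA[3]=2  'abaababababa'
  #4 SA[4]=9  'ababa'
  #5 SA[5]=0  'ababaababababa'
  #6 SA[6]=7  'abababa'
  #7 SA[7]=5  'ababababa'
  #8 SA[8]=12  'ba'
  #9 SA[9]=3  'baababababa'
  #10 SA[10]=10  'baba'
  #11 SA[11]=1  'babaababababa'
  #12 SA[12]=8  'bababa'
  #13 SA[13]=6  'babababa'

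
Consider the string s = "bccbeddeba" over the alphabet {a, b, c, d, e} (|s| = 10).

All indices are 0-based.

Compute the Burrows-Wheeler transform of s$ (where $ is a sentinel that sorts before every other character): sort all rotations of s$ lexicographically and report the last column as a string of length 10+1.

rank  rotation     last
    0  $bccbeddeba  a
    1  a$bccbeddeb  b
    2  ba$bccbedde  e
    3  bccbeddeba$  $
    4  beddeba$bcc  c
    5  cbeddeba$bc  c
    6  ccbeddeba$b  b
    7  ddeba$bccbe  e
    8  deba$bccbed  d
    9  eba$bccbedd  d
   10  eddeba$bccb  b

abe$ccbeddb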